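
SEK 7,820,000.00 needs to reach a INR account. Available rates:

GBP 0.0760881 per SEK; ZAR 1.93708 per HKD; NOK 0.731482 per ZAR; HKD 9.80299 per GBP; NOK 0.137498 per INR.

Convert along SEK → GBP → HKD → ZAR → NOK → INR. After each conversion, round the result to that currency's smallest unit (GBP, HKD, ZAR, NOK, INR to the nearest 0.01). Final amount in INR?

INR 60,108,635.69

SEK 7,820,000.00 × 0.0760881 = GBP 595,008.94
GBP 595,008.94 × 9.80299 = HKD 5,832,866.69
HKD 5,832,866.69 × 1.93708 = ZAR 11,298,729.41
ZAR 11,298,729.41 × 0.731482 = NOK 8,264,817.19
NOK 8,264,817.19 ÷ 0.137498 = INR 60,108,635.69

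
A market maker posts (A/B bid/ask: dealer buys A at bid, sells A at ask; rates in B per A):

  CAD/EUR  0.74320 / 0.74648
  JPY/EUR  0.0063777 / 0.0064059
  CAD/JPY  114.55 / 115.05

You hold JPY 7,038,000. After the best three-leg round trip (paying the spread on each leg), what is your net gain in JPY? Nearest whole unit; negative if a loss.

Best loop JPY → CAD → EUR → JPY:
JPY 7,038,000 ÷ 115.05 (buy CAD at ask) = CAD 61,173.40
CAD 61,173.40 × 0.74320 (sell CAD at bid) = EUR 45,464.07
EUR 45,464.07 ÷ 0.0064059 (buy JPY at ask) = JPY 7,097,219

Net profit: JPY 59,219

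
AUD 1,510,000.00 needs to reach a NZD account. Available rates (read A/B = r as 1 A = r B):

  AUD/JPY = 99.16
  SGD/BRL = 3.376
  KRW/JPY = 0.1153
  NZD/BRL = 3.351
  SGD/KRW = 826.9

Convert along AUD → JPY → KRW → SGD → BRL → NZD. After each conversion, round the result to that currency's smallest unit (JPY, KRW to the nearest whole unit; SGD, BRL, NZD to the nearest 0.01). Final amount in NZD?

AUD 1,510,000.00 × 99.16 = JPY 149,731,600
JPY 149,731,600 ÷ 0.1153 = KRW 1,298,626,193
KRW 1,298,626,193 ÷ 826.9 = SGD 1,570,475.50
SGD 1,570,475.50 × 3.376 = BRL 5,301,925.29
BRL 5,301,925.29 ÷ 3.351 = NZD 1,582,191.97

NZD 1,582,191.97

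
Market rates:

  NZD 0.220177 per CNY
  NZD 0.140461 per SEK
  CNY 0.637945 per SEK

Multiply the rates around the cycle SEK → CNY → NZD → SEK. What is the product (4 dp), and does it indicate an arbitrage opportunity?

Around SEK → CNY → NZD → SEK: 1 × 0.637945 × 0.220177 ÷ 0.140461 = 0.999999
Product ≈ 1 (deviation 0.000%, within rounding noise).

1.0000 (no arbitrage)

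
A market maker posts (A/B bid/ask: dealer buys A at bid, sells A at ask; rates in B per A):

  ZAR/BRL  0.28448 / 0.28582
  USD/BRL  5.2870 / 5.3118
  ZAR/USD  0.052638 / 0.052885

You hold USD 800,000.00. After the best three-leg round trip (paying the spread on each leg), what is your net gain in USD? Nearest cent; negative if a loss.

Net profit: USD 10,153.86

Best loop USD → ZAR → BRL → USD:
USD 800,000.00 ÷ 0.052885 (buy ZAR at ask) = ZAR 15,127,162.71
ZAR 15,127,162.71 × 0.28448 (sell ZAR at bid) = BRL 4,303,375.25
BRL 4,303,375.25 ÷ 5.3118 (buy USD at ask) = USD 810,153.86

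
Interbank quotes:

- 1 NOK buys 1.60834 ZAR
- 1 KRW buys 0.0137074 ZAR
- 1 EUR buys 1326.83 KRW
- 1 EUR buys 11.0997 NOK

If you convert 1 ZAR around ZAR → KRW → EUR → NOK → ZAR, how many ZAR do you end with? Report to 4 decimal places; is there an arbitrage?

Around ZAR → KRW → EUR → NOK → ZAR: 1 ÷ 0.0137074 ÷ 1326.83 × 11.0997 × 1.60834 = 0.981564
Product < 1; profitable direction is ZAR → NOK → EUR → KRW → ZAR.

0.9816 (arbitrage exists)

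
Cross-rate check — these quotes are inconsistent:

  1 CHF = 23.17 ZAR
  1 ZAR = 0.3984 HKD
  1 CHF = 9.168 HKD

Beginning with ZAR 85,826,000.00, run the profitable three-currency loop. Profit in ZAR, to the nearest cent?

Profit: ZAR 589,098.88

Profitable loop is ZAR → HKD → CHF → ZAR:
ZAR 85,826,000.00 × 0.3984 = HKD 34,193,078.40
HKD 34,193,078.40 ÷ 9.168 = CHF 3,729,611.52
CHF 3,729,611.52 × 23.17 = ZAR 86,415,098.88
Profit = ZAR 86,415,098.88 − ZAR 85,826,000.00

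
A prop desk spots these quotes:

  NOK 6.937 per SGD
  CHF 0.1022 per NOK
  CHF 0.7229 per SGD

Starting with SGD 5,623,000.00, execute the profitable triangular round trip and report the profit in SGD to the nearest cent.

Profitable loop is SGD → CHF → NOK → SGD:
SGD 5,623,000.00 × 0.7229 = CHF 4,064,866.70
CHF 4,064,866.70 ÷ 0.1022 = NOK 39,773,646.77
NOK 39,773,646.77 ÷ 6.937 = SGD 5,733,551.50
Profit = SGD 5,733,551.50 − SGD 5,623,000.00

Profit: SGD 110,551.50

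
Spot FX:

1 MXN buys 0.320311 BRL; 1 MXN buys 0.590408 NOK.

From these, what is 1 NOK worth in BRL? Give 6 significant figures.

1 NOK ÷ 0.590408 = 1.69374 MXN
1.69374 MXN × 0.320311 = 0.542525 BRL

NOK/BRL = 0.542525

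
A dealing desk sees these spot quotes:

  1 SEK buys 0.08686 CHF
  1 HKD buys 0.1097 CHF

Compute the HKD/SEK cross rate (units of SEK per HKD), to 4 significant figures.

HKD/SEK = 1.263

1 HKD × 0.1097 = 0.1097 CHF
0.1097 CHF ÷ 0.08686 = 1.26295 SEK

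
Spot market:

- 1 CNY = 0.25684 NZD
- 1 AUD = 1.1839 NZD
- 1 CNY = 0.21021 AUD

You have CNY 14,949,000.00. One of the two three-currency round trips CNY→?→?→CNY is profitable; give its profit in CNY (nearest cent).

Profit: CNY 478,885.62

Profitable loop is CNY → NZD → AUD → CNY:
CNY 14,949,000.00 × 0.25684 = NZD 3,839,501.16
NZD 3,839,501.16 ÷ 1.1839 = AUD 3,243,095.84
AUD 3,243,095.84 ÷ 0.21021 = CNY 15,427,885.62
Profit = CNY 15,427,885.62 − CNY 14,949,000.00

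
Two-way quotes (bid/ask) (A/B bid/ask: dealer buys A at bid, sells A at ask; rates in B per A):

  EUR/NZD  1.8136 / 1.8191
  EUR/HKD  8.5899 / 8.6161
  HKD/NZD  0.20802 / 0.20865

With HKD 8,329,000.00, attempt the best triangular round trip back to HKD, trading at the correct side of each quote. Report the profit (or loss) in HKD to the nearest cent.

Best loop HKD → EUR → NZD → HKD:
HKD 8,329,000.00 ÷ 8.6161 (buy EUR at ask) = EUR 966,678.66
EUR 966,678.66 × 1.8136 (sell EUR at bid) = NZD 1,753,168.42
NZD 1,753,168.42 ÷ 0.20865 (buy HKD at ask) = HKD 8,402,436.70

Net profit: HKD 73,436.70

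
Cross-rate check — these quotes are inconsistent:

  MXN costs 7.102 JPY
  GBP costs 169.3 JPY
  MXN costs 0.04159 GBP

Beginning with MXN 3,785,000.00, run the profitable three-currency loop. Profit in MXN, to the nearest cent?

Profitable loop is MXN → JPY → GBP → MXN:
MXN 3,785,000.00 × 7.102 = JPY 26,881,070
JPY 26,881,070 ÷ 169.3 = GBP 158,777.73
GBP 158,777.73 ÷ 0.04159 = MXN 3,817,690.11
Profit = MXN 3,817,690.11 − MXN 3,785,000.00

Profit: MXN 32,690.11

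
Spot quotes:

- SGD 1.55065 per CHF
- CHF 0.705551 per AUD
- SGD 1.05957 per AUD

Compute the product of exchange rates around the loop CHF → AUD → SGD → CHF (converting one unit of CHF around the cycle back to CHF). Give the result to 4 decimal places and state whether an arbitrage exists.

0.9685 (arbitrage exists)

Around CHF → AUD → SGD → CHF: 1 ÷ 0.705551 × 1.05957 ÷ 1.55065 = 0.968473
Product < 1; profitable direction is CHF → SGD → AUD → CHF.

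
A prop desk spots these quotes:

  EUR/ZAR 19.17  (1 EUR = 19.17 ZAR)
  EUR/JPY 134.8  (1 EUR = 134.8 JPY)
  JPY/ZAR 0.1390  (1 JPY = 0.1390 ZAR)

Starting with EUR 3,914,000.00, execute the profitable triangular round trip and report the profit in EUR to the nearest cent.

Profitable loop is EUR → ZAR → JPY → EUR:
EUR 3,914,000.00 × 19.17 = ZAR 75,031,380.00
ZAR 75,031,380.00 ÷ 0.1390 = JPY 539,794,101
JPY 539,794,101 ÷ 134.8 = EUR 4,004,407.28
Profit = EUR 4,004,407.28 − EUR 3,914,000.00

Profit: EUR 90,407.28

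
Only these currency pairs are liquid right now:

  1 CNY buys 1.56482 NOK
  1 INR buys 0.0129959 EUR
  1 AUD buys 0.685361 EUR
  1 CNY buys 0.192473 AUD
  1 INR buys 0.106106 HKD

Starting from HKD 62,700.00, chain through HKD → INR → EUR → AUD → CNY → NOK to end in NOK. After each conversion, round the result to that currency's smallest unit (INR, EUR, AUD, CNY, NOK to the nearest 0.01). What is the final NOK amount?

HKD 62,700.00 ÷ 0.106106 = INR 590,918.52
INR 590,918.52 × 0.0129959 = EUR 7,679.52
EUR 7,679.52 ÷ 0.685361 = AUD 11,205.07
AUD 11,205.07 ÷ 0.192473 = CNY 58,216.32
CNY 58,216.32 × 1.56482 = NOK 91,098.06

NOK 91,098.06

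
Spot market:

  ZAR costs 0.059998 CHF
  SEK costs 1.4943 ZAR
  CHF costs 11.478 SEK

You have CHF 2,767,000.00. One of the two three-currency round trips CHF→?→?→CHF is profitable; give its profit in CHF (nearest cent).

Profitable loop is CHF → SEK → ZAR → CHF:
CHF 2,767,000.00 × 11.478 = SEK 31,759,626.00
SEK 31,759,626.00 × 1.4943 = ZAR 47,458,409.13
ZAR 47,458,409.13 × 0.059998 = CHF 2,847,409.63
Profit = CHF 2,847,409.63 − CHF 2,767,000.00

Profit: CHF 80,409.63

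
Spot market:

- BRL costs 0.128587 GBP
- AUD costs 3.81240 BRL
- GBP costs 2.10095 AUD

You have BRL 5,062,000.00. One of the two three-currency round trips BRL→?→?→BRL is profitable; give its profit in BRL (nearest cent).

Profit: BRL 151,548.08

Profitable loop is BRL → GBP → AUD → BRL:
BRL 5,062,000.00 × 0.128587 = GBP 650,907.39
GBP 650,907.39 × 2.10095 = AUD 1,367,523.89
AUD 1,367,523.89 × 3.81240 = BRL 5,213,548.08
Profit = BRL 5,213,548.08 − BRL 5,062,000.00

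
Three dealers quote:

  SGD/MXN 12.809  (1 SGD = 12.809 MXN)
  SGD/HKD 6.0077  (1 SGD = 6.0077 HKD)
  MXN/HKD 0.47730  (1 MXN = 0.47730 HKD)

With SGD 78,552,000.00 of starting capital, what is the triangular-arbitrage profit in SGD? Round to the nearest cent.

Profit: SGD 1,386,440.12

Profitable loop is SGD → MXN → HKD → SGD:
SGD 78,552,000.00 × 12.809 = MXN 1,006,172,568.00
MXN 1,006,172,568.00 × 0.47730 = HKD 480,246,166.71
HKD 480,246,166.71 ÷ 6.0077 = SGD 79,938,440.12
Profit = SGD 79,938,440.12 − SGD 78,552,000.00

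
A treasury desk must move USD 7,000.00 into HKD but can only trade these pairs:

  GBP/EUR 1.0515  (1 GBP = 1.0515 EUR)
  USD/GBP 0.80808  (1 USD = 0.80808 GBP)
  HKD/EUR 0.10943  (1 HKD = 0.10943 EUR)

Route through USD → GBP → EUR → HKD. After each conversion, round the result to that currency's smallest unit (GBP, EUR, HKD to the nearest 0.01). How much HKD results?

HKD 54,353.19

USD 7,000.00 × 0.80808 = GBP 5,656.56
GBP 5,656.56 × 1.0515 = EUR 5,947.87
EUR 5,947.87 ÷ 0.10943 = HKD 54,353.19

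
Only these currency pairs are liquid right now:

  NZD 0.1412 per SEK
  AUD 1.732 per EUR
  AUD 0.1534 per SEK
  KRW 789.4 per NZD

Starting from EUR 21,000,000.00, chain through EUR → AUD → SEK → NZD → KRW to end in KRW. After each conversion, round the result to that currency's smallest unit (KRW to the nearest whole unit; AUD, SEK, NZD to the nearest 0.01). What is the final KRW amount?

KRW 26,428,568,577

EUR 21,000,000.00 × 1.732 = AUD 36,372,000.00
AUD 36,372,000.00 ÷ 0.1534 = SEK 237,105,606.26
SEK 237,105,606.26 × 0.1412 = NZD 33,479,311.60
NZD 33,479,311.60 × 789.4 = KRW 26,428,568,577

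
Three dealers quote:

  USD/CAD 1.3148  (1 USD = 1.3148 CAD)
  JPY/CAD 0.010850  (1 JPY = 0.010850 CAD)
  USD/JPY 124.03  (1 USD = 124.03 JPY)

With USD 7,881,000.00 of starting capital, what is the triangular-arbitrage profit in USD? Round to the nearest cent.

Profit: USD 185,369.54

Profitable loop is USD → JPY → CAD → USD:
USD 7,881,000.00 × 124.03 = JPY 977,480,430
JPY 977,480,430 × 0.010850 = CAD 10,605,662.67
CAD 10,605,662.67 ÷ 1.3148 = USD 8,066,369.54
Profit = USD 8,066,369.54 − USD 7,881,000.00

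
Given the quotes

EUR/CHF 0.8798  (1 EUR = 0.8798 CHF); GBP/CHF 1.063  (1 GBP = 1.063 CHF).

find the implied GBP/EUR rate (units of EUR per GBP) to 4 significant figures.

GBP/EUR = 1.208

1 GBP × 1.063 = 1.063 CHF
1.063 CHF ÷ 0.8798 = 1.20823 EUR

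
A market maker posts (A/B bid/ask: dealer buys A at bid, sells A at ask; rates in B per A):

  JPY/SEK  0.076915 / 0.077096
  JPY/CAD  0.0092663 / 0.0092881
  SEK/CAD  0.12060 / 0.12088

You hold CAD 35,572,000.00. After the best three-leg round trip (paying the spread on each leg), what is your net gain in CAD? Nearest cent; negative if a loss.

Best loop CAD → JPY → SEK → CAD:
CAD 35,572,000.00 ÷ 0.0092881 (buy JPY at ask) = JPY 3,829,846,793
JPY 3,829,846,793 × 0.076915 (sell JPY at bid) = SEK 294,572,666.10
SEK 294,572,666.10 × 0.12060 (sell SEK at bid) = CAD 35,525,463.53

Net result: CAD -46,536.47 (no profitable arbitrage after spreads)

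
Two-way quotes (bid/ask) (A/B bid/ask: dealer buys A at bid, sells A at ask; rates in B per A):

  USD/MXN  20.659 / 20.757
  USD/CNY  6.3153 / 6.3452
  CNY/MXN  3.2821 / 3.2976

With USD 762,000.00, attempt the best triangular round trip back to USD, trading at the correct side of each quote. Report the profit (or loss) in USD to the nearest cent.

Net result: USD -1,084.94 (no profitable arbitrage after spreads)

Best loop USD → CNY → MXN → USD:
USD 762,000.00 × 6.3153 (sell USD at bid) = CNY 4,812,258.60
CNY 4,812,258.60 × 3.2821 (sell CNY at bid) = MXN 15,794,313.95
MXN 15,794,313.95 ÷ 20.757 (buy USD at ask) = USD 760,915.06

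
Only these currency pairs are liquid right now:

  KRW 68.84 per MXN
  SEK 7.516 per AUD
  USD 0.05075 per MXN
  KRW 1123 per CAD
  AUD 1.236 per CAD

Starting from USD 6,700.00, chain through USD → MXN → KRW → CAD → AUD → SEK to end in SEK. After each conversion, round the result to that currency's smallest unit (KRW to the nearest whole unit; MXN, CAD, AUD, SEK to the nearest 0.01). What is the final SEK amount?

USD 6,700.00 ÷ 0.05075 = MXN 132,019.70
MXN 132,019.70 × 68.84 = KRW 9,088,236
KRW 9,088,236 ÷ 1123 = CAD 8,092.82
CAD 8,092.82 × 1.236 = AUD 10,002.73
AUD 10,002.73 × 7.516 = SEK 75,180.52

SEK 75,180.52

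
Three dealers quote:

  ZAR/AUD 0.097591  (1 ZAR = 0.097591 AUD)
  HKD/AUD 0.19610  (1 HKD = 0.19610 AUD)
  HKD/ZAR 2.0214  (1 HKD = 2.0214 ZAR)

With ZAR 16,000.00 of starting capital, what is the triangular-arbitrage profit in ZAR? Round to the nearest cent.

Profit: ZAR 95.50

Profitable loop is ZAR → AUD → HKD → ZAR:
ZAR 16,000.00 × 0.097591 = AUD 1,561.46
AUD 1,561.46 ÷ 0.19610 = HKD 7,962.55
HKD 7,962.55 × 2.0214 = ZAR 16,095.50
Profit = ZAR 16,095.50 − ZAR 16,000.00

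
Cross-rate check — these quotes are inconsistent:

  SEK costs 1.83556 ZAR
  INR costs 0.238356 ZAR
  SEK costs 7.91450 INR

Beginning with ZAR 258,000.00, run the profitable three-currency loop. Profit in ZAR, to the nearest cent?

Profit: ZAR 7,155.53

Profitable loop is ZAR → SEK → INR → ZAR:
ZAR 258,000.00 ÷ 1.83556 = SEK 140,556.56
SEK 140,556.56 × 7.91450 = INR 1,112,434.90
INR 1,112,434.90 × 0.238356 = ZAR 265,155.53
Profit = ZAR 265,155.53 − ZAR 258,000.00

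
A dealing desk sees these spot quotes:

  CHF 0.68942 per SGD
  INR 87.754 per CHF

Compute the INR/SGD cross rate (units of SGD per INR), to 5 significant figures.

1 INR ÷ 87.754 = 0.0113955 CHF
0.0113955 CHF ÷ 0.68942 = 0.0165291 SGD

INR/SGD = 0.016529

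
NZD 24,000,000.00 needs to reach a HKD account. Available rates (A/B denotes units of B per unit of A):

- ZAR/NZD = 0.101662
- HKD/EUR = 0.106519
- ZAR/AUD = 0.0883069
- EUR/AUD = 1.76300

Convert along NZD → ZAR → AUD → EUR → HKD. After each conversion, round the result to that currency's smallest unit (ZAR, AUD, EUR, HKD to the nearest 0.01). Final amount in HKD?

HKD 111,011,466.22

NZD 24,000,000.00 ÷ 0.101662 = ZAR 236,076,410.06
ZAR 236,076,410.06 × 0.0883069 = AUD 20,847,175.94
AUD 20,847,175.94 ÷ 1.76300 = EUR 11,824,830.37
EUR 11,824,830.37 ÷ 0.106519 = HKD 111,011,466.22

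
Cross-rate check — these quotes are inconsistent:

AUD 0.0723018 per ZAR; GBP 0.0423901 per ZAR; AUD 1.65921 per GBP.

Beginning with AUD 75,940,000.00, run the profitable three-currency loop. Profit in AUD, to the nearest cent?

Profit: AUD 2,124,557.92

Profitable loop is AUD → GBP → ZAR → AUD:
AUD 75,940,000.00 ÷ 1.65921 = GBP 45,768,769.47
GBP 45,768,769.47 ÷ 0.0423901 = ZAR 1,079,704,211.00
ZAR 1,079,704,211.00 × 0.0723018 = AUD 78,064,557.92
Profit = AUD 78,064,557.92 − AUD 75,940,000.00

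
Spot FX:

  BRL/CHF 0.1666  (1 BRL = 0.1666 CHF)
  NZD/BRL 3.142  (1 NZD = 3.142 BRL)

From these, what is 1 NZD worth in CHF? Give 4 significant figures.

1 NZD × 3.142 = 3.142 BRL
3.142 BRL × 0.1666 = 0.523457 CHF

NZD/CHF = 0.5235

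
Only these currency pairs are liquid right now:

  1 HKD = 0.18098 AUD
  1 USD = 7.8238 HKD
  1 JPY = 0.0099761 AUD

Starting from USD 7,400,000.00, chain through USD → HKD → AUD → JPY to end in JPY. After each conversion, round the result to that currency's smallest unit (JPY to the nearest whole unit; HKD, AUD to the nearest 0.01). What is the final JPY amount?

JPY 1,050,314,231

USD 7,400,000.00 × 7.8238 = HKD 57,896,120.00
HKD 57,896,120.00 × 0.18098 = AUD 10,478,039.80
AUD 10,478,039.80 ÷ 0.0099761 = JPY 1,050,314,231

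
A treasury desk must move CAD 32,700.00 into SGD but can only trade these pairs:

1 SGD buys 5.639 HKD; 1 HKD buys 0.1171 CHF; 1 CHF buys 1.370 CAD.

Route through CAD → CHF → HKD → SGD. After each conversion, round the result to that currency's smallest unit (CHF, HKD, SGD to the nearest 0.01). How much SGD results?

CAD 32,700.00 ÷ 1.370 = CHF 23,868.61
CHF 23,868.61 ÷ 0.1171 = HKD 203,831.00
HKD 203,831.00 ÷ 5.639 = SGD 36,146.66

SGD 36,146.66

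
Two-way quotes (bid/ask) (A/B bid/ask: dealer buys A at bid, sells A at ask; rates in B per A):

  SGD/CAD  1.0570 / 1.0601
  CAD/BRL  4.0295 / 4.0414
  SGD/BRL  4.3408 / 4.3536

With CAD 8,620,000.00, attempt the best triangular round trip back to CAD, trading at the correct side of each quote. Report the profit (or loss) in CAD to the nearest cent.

Net profit: CAD 113,702.02

Best loop CAD → SGD → BRL → CAD:
CAD 8,620,000.00 ÷ 1.0601 (buy SGD at ask) = SGD 8,131,308.37
SGD 8,131,308.37 × 4.3408 (sell SGD at bid) = BRL 35,296,383.36
BRL 35,296,383.36 ÷ 4.0414 (buy CAD at ask) = CAD 8,733,702.02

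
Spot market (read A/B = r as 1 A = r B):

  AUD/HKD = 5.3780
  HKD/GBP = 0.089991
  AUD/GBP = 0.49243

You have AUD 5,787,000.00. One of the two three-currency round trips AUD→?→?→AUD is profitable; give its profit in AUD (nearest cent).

Profit: AUD 101,139.76

Profitable loop is AUD → GBP → HKD → AUD:
AUD 5,787,000.00 × 0.49243 = GBP 2,849,692.41
GBP 2,849,692.41 ÷ 0.089991 = HKD 31,666,415.64
HKD 31,666,415.64 ÷ 5.3780 = AUD 5,888,139.76
Profit = AUD 5,888,139.76 − AUD 5,787,000.00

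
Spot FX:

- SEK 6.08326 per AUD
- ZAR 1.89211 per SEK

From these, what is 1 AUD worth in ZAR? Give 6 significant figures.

AUD/ZAR = 11.5102

1 AUD × 6.08326 = 6.08326 SEK
6.08326 SEK × 1.89211 = 11.5102 ZAR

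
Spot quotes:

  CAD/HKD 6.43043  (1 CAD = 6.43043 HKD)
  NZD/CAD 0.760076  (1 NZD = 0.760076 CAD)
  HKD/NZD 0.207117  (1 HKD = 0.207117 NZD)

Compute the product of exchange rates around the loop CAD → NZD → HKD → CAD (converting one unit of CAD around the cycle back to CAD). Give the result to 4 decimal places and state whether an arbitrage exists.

Around CAD → NZD → HKD → CAD: 1 ÷ 0.760076 ÷ 0.207117 ÷ 6.43043 = 0.987841
Product < 1; profitable direction is CAD → HKD → NZD → CAD.

0.9878 (arbitrage exists)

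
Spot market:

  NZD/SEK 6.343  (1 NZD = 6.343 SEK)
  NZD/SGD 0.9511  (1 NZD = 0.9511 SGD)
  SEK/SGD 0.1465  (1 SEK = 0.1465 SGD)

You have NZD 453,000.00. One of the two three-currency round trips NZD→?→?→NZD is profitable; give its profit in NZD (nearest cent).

Profit: NZD 10,651.90

Profitable loop is NZD → SGD → SEK → NZD:
NZD 453,000.00 × 0.9511 = SGD 430,848.30
SGD 430,848.30 ÷ 0.1465 = SEK 2,940,944.03
SEK 2,940,944.03 ÷ 6.343 = NZD 463,651.90
Profit = NZD 463,651.90 − NZD 453,000.00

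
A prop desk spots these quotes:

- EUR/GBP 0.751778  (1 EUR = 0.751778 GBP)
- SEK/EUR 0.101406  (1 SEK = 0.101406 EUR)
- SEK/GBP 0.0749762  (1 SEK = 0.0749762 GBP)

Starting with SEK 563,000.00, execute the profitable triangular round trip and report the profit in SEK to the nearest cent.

Profitable loop is SEK → EUR → GBP → SEK:
SEK 563,000.00 × 0.101406 = EUR 57,091.58
EUR 57,091.58 × 0.751778 = GBP 42,920.19
GBP 42,920.19 ÷ 0.0749762 = SEK 572,450.89
Profit = SEK 572,450.89 − SEK 563,000.00

Profit: SEK 9,450.89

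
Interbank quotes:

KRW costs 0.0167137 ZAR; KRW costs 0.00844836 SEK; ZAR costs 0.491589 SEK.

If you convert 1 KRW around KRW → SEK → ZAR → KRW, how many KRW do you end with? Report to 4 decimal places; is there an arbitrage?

1.0282 (arbitrage exists)

Around KRW → SEK → ZAR → KRW: 1 × 0.00844836 ÷ 0.491589 ÷ 0.0167137 = 1.028247
Product > 1; profitable direction is KRW → SEK → ZAR → KRW.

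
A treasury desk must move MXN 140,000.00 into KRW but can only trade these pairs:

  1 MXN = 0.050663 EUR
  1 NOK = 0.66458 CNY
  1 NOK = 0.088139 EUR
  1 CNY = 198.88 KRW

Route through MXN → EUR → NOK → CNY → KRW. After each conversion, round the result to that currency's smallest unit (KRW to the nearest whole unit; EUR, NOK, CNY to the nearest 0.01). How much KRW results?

KRW 10,636,267

MXN 140,000.00 × 0.050663 = EUR 7,092.82
EUR 7,092.82 ÷ 0.088139 = NOK 80,473.12
NOK 80,473.12 × 0.66458 = CNY 53,480.83
CNY 53,480.83 × 198.88 = KRW 10,636,267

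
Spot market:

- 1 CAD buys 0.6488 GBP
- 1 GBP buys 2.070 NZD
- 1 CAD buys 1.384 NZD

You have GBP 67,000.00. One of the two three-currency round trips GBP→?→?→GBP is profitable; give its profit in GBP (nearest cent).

Profit: GBP 2,044.60

Profitable loop is GBP → CAD → NZD → GBP:
GBP 67,000.00 ÷ 0.6488 = CAD 103,267.57
CAD 103,267.57 × 1.384 = NZD 142,922.32
NZD 142,922.32 ÷ 2.070 = GBP 69,044.60
Profit = GBP 69,044.60 − GBP 67,000.00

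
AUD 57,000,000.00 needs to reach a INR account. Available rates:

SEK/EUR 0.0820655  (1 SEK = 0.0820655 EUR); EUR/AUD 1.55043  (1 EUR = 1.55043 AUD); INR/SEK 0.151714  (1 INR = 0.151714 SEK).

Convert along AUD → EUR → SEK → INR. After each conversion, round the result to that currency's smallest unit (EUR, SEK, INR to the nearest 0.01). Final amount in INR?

INR 2,952,816,192.44

AUD 57,000,000.00 ÷ 1.55043 = EUR 36,763,994.50
EUR 36,763,994.50 ÷ 0.0820655 = SEK 447,983,555.82
SEK 447,983,555.82 ÷ 0.151714 = INR 2,952,816,192.44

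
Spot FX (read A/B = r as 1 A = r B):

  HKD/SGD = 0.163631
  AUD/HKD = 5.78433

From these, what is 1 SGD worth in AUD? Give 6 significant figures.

SGD/AUD = 1.05653

1 SGD ÷ 0.163631 = 6.11131 HKD
6.11131 HKD ÷ 5.78433 = 1.05653 AUD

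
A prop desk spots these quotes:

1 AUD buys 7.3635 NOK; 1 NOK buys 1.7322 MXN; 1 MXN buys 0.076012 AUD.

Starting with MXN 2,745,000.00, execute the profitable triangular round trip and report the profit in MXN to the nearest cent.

Profit: MXN 86,247.68

Profitable loop is MXN → NOK → AUD → MXN:
MXN 2,745,000.00 ÷ 1.7322 = NOK 1,584,689.99
NOK 1,584,689.99 ÷ 7.3635 = AUD 215,208.80
AUD 215,208.80 ÷ 0.076012 = MXN 2,831,247.68
Profit = MXN 2,831,247.68 − MXN 2,745,000.00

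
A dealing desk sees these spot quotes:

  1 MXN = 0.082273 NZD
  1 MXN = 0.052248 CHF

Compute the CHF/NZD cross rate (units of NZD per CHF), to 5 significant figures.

1 CHF ÷ 0.052248 = 19.1395 MXN
19.1395 MXN × 0.082273 = 1.57466 NZD

CHF/NZD = 1.5747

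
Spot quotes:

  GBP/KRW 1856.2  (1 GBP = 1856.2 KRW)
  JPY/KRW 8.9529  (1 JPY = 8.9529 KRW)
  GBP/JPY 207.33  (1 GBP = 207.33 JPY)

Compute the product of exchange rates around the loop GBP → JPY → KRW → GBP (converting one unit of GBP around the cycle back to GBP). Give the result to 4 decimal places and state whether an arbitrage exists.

1.0000 (no arbitrage)

Around GBP → JPY → KRW → GBP: 1 × 207.33 × 8.9529 ÷ 1856.2 = 1.000003
Product ≈ 1 (deviation 0.000%, within rounding noise).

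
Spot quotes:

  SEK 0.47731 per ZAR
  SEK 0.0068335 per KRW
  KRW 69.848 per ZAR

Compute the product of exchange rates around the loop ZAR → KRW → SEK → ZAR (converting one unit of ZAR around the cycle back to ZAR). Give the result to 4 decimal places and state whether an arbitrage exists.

Around ZAR → KRW → SEK → ZAR: 1 × 69.848 × 0.0068335 ÷ 0.47731 = 0.999992
Product ≈ 1 (deviation 0.001%, within rounding noise).

1.0000 (no arbitrage)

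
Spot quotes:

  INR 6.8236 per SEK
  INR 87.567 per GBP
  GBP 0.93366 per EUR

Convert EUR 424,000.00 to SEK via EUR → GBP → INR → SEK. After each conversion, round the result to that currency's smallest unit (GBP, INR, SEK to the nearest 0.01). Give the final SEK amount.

EUR 424,000.00 × 0.93366 = GBP 395,871.84
GBP 395,871.84 × 87.567 = INR 34,665,309.41
INR 34,665,309.41 ÷ 6.8236 = SEK 5,080,208.31

SEK 5,080,208.31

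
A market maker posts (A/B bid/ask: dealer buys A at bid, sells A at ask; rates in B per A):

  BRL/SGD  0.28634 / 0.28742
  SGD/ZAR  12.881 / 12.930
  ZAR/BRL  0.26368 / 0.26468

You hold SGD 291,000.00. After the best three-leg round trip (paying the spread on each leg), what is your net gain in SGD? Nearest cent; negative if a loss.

Net profit: SGD 4,839.63

Best loop SGD → BRL → ZAR → SGD:
SGD 291,000.00 ÷ 0.28742 (buy BRL at ask) = BRL 1,012,455.64
BRL 1,012,455.64 ÷ 0.26468 (buy ZAR at ask) = ZAR 3,825,206.44
ZAR 3,825,206.44 ÷ 12.930 (buy SGD at ask) = SGD 295,839.63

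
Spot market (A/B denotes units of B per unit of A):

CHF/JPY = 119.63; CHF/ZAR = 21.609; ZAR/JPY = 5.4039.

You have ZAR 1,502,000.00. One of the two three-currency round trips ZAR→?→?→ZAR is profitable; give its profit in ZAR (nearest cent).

Profit: ZAR 36,749.99

Profitable loop is ZAR → CHF → JPY → ZAR:
ZAR 1,502,000.00 ÷ 21.609 = CHF 69,508.08
CHF 69,508.08 × 119.63 = JPY 8,315,251
JPY 8,315,251 ÷ 5.4039 = ZAR 1,538,749.99
Profit = ZAR 1,538,749.99 − ZAR 1,502,000.00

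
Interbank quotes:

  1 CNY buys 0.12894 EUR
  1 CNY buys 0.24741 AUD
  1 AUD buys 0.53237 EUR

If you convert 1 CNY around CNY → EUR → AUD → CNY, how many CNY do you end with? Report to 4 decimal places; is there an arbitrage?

Around CNY → EUR → AUD → CNY: 1 × 0.12894 ÷ 0.53237 ÷ 0.24741 = 0.978942
Product < 1; profitable direction is CNY → AUD → EUR → CNY.

0.9789 (arbitrage exists)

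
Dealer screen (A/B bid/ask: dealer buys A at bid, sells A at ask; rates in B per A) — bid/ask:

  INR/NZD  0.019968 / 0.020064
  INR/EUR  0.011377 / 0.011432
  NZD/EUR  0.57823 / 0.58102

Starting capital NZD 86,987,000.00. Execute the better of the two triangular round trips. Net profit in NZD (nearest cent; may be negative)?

Best loop NZD → EUR → INR → NZD:
NZD 86,987,000.00 × 0.57823 (sell NZD at bid) = EUR 50,298,493.01
EUR 50,298,493.01 ÷ 0.011432 (buy INR at ask) = INR 4,399,798,198.92
INR 4,399,798,198.92 × 0.019968 (sell INR at bid) = NZD 87,855,170.44

Net profit: NZD 868,170.44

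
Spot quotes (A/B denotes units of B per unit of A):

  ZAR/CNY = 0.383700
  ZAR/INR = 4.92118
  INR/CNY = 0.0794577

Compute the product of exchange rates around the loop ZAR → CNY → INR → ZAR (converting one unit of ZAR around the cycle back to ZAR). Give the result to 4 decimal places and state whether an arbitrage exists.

0.9813 (arbitrage exists)

Around ZAR → CNY → INR → ZAR: 1 × 0.383700 ÷ 0.0794577 ÷ 4.92118 = 0.981266
Product < 1; profitable direction is ZAR → INR → CNY → ZAR.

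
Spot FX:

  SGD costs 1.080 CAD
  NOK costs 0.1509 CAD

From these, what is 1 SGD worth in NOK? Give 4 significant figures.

SGD/NOK = 7.157

1 SGD × 1.080 = 1.08 CAD
1.08 CAD ÷ 0.1509 = 7.15706 NOK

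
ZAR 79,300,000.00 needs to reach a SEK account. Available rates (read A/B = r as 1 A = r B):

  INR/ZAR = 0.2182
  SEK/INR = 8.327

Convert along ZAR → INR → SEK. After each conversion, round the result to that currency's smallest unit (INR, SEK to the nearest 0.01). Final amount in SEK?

ZAR 79,300,000.00 ÷ 0.2182 = INR 363,428,047.66
INR 363,428,047.66 ÷ 8.327 = SEK 43,644,535.57

SEK 43,644,535.57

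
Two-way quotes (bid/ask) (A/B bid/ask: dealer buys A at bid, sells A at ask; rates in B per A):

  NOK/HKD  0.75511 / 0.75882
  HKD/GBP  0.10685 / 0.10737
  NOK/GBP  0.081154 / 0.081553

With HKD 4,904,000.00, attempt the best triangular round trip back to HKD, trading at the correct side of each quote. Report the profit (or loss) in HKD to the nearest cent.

Net result: HKD -19,291.29 (no profitable arbitrage after spreads)

Best loop HKD → NOK → GBP → HKD:
HKD 4,904,000.00 ÷ 0.75882 (buy NOK at ask) = NOK 6,462,665.72
NOK 6,462,665.72 × 0.081154 (sell NOK at bid) = GBP 524,471.17
GBP 524,471.17 ÷ 0.10737 (buy HKD at ask) = HKD 4,884,708.71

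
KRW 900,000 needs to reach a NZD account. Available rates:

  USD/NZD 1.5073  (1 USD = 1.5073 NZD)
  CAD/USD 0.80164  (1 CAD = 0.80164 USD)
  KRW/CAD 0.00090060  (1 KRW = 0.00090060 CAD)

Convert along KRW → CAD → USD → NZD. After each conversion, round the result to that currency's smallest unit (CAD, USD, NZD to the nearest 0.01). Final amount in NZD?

NZD 979.38

KRW 900,000 × 0.00090060 = CAD 810.54
CAD 810.54 × 0.80164 = USD 649.76
USD 649.76 × 1.5073 = NZD 979.38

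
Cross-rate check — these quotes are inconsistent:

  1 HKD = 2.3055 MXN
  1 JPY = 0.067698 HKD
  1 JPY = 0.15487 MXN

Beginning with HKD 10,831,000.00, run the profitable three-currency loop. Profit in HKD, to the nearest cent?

Profitable loop is HKD → MXN → JPY → HKD:
HKD 10,831,000.00 × 2.3055 = MXN 24,970,870.50
MXN 24,970,870.50 ÷ 0.15487 = JPY 161,237,622
JPY 161,237,622 × 0.067698 = HKD 10,915,464.53
Profit = HKD 10,915,464.53 − HKD 10,831,000.00

Profit: HKD 84,464.53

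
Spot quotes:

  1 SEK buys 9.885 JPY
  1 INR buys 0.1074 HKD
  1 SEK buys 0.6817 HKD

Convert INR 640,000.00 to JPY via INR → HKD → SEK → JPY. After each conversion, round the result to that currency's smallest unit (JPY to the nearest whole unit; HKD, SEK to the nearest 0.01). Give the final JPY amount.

JPY 996,707

INR 640,000.00 × 0.1074 = HKD 68,736.00
HKD 68,736.00 ÷ 0.6817 = SEK 100,830.28
SEK 100,830.28 × 9.885 = JPY 996,707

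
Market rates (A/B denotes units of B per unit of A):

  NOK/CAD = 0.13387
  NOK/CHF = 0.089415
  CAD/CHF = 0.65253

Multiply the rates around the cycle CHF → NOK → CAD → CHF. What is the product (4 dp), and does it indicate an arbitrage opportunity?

0.9770 (arbitrage exists)

Around CHF → NOK → CAD → CHF: 1 ÷ 0.089415 × 0.13387 × 0.65253 = 0.976952
Product < 1; profitable direction is CHF → CAD → NOK → CHF.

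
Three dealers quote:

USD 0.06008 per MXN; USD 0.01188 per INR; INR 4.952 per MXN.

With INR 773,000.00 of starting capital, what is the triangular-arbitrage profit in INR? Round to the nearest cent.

Profitable loop is INR → MXN → USD → INR:
INR 773,000.00 ÷ 4.952 = MXN 156,098.55
MXN 156,098.55 × 0.06008 = USD 9,378.40
USD 9,378.40 ÷ 0.01188 = INR 789,427.66
Profit = INR 789,427.66 − INR 773,000.00

Profit: INR 16,427.66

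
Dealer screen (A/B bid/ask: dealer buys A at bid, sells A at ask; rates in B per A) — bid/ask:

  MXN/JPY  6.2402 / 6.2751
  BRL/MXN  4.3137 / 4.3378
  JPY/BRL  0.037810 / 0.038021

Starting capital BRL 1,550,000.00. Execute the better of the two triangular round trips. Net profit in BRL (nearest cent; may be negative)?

Best loop BRL → MXN → JPY → BRL:
BRL 1,550,000.00 × 4.3137 (sell BRL at bid) = MXN 6,686,235.00
MXN 6,686,235.00 × 6.2402 (sell MXN at bid) = JPY 41,723,444
JPY 41,723,444 × 0.037810 (sell JPY at bid) = BRL 1,577,563.40

Net profit: BRL 27,563.40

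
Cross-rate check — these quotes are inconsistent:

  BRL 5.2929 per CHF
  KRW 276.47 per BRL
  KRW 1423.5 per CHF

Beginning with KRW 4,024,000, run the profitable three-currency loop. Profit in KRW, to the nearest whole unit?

Profitable loop is KRW → CHF → BRL → KRW:
KRW 4,024,000 ÷ 1423.5 = CHF 2,826.84
CHF 2,826.84 × 5.2929 = BRL 14,962.16
BRL 14,962.16 × 276.47 = KRW 4,136,587
Profit = KRW 4,136,587 − KRW 4,024,000

Profit: KRW 112,587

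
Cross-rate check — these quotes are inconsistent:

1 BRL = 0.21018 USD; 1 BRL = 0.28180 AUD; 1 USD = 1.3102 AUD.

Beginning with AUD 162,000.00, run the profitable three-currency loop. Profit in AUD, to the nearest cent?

Profit: AUD 3,778.05

Profitable loop is AUD → USD → BRL → AUD:
AUD 162,000.00 ÷ 1.3102 = USD 123,645.25
USD 123,645.25 ÷ 0.21018 = BRL 588,282.64
BRL 588,282.64 × 0.28180 = AUD 165,778.05
Profit = AUD 165,778.05 − AUD 162,000.00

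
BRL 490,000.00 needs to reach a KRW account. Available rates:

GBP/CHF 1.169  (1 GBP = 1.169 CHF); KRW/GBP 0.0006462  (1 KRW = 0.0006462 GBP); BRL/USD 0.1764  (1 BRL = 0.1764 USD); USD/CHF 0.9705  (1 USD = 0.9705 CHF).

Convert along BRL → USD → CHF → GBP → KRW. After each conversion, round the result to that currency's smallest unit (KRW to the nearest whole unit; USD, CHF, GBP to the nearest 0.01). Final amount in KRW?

BRL 490,000.00 × 0.1764 = USD 86,436.00
USD 86,436.00 × 0.9705 = CHF 83,886.14
CHF 83,886.14 ÷ 1.169 = GBP 71,758.89
GBP 71,758.89 ÷ 0.0006462 = KRW 111,047,493

KRW 111,047,493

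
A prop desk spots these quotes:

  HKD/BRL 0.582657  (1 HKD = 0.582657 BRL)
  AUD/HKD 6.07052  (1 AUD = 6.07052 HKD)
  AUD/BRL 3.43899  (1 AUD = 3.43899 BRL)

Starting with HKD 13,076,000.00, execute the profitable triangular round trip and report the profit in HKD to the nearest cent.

Profit: HKD 372,779.14

Profitable loop is HKD → BRL → AUD → HKD:
HKD 13,076,000.00 × 0.582657 = BRL 7,618,822.93
BRL 7,618,822.93 ÷ 3.43899 = AUD 2,215,424.57
AUD 2,215,424.57 × 6.07052 = HKD 13,448,779.14
Profit = HKD 13,448,779.14 − HKD 13,076,000.00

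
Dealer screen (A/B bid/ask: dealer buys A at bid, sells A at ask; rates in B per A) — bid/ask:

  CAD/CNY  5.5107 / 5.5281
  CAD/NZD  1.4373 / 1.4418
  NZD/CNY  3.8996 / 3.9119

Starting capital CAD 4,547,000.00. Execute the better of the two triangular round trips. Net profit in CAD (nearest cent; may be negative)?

Net profit: CAD 63,165.87

Best loop CAD → NZD → CNY → CAD:
CAD 4,547,000.00 × 1.4373 (sell CAD at bid) = NZD 6,535,403.10
NZD 6,535,403.10 × 3.8996 (sell NZD at bid) = CNY 25,485,457.93
CNY 25,485,457.93 ÷ 5.5281 (buy CAD at ask) = CAD 4,610,165.87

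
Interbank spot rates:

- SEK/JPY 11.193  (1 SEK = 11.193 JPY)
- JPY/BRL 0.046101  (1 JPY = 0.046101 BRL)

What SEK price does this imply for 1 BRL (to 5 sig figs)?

BRL/SEK = 1.9380

1 BRL ÷ 0.046101 = 21.6915 JPY
21.6915 JPY ÷ 11.193 = 1.93795 SEK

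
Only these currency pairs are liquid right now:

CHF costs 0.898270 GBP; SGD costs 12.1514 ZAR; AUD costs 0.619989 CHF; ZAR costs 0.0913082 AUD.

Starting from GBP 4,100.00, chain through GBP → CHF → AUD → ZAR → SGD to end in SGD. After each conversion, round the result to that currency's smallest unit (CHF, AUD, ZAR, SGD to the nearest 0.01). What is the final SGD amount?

GBP 4,100.00 ÷ 0.898270 = CHF 4,564.33
CHF 4,564.33 ÷ 0.619989 = AUD 7,361.95
AUD 7,361.95 ÷ 0.0913082 = ZAR 80,627.48
ZAR 80,627.48 ÷ 12.1514 = SGD 6,635.24

SGD 6,635.24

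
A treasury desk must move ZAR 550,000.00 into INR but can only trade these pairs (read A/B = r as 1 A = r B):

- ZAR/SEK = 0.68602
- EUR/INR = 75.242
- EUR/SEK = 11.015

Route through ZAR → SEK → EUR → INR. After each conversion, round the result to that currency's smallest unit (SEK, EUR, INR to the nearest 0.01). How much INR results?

ZAR 550,000.00 × 0.68602 = SEK 377,311.00
SEK 377,311.00 ÷ 11.015 = EUR 34,254.29
EUR 34,254.29 × 75.242 = INR 2,577,361.29

INR 2,577,361.29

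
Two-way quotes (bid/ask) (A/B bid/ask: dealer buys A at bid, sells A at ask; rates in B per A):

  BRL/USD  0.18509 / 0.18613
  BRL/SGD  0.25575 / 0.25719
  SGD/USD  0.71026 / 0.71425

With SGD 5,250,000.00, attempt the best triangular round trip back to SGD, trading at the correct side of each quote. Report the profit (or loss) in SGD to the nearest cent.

Net profit: SGD 39,783.91

Best loop SGD → BRL → USD → SGD:
SGD 5,250,000.00 ÷ 0.25719 (buy BRL at ask) = BRL 20,412,924.30
BRL 20,412,924.30 × 0.18509 (sell BRL at bid) = USD 3,778,228.16
USD 3,778,228.16 ÷ 0.71425 (buy SGD at ask) = SGD 5,289,783.91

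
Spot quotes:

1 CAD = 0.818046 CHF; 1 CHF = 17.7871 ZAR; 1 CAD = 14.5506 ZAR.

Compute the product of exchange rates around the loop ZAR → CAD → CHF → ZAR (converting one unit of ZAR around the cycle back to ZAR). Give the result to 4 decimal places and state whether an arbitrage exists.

1.0000 (no arbitrage)

Around ZAR → CAD → CHF → ZAR: 1 ÷ 14.5506 × 0.818046 × 17.7871 = 1.000005
Product ≈ 1 (deviation 0.000%, within rounding noise).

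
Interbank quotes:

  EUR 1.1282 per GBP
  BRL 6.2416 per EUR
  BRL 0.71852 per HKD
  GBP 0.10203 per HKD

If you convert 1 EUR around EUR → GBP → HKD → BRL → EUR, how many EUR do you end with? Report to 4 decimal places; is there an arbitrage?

Around EUR → GBP → HKD → BRL → EUR: 1 ÷ 1.1282 ÷ 0.10203 × 0.71852 ÷ 6.2416 = 1.000067
Product ≈ 1 (deviation 0.007%, within rounding noise).

1.0001 (no arbitrage)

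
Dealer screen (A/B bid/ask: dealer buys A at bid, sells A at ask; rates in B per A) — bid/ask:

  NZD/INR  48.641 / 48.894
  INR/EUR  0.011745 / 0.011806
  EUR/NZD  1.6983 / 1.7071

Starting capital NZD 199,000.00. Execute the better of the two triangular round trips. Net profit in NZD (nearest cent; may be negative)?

Net profit: NZD 2,946.24

Best loop NZD → EUR → INR → NZD:
NZD 199,000.00 ÷ 1.7071 (buy EUR at ask) = EUR 116,571.96
EUR 116,571.96 ÷ 0.011806 (buy INR at ask) = INR 9,873,959.36
INR 9,873,959.36 ÷ 48.894 (buy NZD at ask) = NZD 201,946.24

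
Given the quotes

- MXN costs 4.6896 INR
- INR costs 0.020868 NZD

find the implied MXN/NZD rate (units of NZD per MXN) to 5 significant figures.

1 MXN × 4.6896 = 4.6896 INR
4.6896 INR × 0.020868 = 0.0978626 NZD

MXN/NZD = 0.097863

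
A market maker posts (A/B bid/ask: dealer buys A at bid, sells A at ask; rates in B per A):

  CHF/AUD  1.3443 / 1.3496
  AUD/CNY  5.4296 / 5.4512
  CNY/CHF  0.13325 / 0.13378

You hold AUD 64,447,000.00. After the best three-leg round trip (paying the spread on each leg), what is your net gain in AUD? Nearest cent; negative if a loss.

Net profit: AUD 1,033,853.03

Best loop AUD → CHF → CNY → AUD:
AUD 64,447,000.00 ÷ 1.3496 (buy CHF at ask) = CHF 47,752,667.46
CHF 47,752,667.46 ÷ 0.13378 (buy CNY at ask) = CNY 356,949,226.02
CNY 356,949,226.02 ÷ 5.4512 (buy AUD at ask) = AUD 65,480,853.03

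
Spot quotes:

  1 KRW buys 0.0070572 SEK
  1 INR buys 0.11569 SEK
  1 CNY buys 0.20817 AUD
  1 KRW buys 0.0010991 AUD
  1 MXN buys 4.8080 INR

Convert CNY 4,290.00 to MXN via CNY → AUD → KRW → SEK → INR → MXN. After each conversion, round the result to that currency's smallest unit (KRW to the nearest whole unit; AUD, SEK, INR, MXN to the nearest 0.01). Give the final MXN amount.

MXN 10,308.85

CNY 4,290.00 × 0.20817 = AUD 893.05
AUD 893.05 ÷ 0.0010991 = KRW 812,528
KRW 812,528 × 0.0070572 = SEK 5,734.17
SEK 5,734.17 ÷ 0.11569 = INR 49,564.96
INR 49,564.96 ÷ 4.8080 = MXN 10,308.85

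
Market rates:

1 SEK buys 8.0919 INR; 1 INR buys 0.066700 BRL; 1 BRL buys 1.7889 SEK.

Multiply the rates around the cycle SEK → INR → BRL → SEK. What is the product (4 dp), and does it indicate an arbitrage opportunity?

0.9655 (arbitrage exists)

Around SEK → INR → BRL → SEK: 1 × 8.0919 × 0.066700 × 1.7889 = 0.965523
Product < 1; profitable direction is SEK → BRL → INR → SEK.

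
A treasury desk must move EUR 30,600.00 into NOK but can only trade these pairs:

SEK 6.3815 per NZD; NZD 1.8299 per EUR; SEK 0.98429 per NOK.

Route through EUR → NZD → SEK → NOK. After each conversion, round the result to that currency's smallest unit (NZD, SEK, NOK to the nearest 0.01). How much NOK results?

NOK 363,034.99

EUR 30,600.00 × 1.8299 = NZD 55,994.94
NZD 55,994.94 × 6.3815 = SEK 357,331.71
SEK 357,331.71 ÷ 0.98429 = NOK 363,034.99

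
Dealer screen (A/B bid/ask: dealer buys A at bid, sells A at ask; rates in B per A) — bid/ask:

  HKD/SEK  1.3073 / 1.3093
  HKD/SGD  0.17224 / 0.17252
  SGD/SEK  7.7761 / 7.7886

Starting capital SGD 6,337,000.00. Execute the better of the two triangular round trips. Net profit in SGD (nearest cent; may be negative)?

Best loop SGD → SEK → HKD → SGD:
SGD 6,337,000.00 × 7.7761 (sell SGD at bid) = SEK 49,277,145.70
SEK 49,277,145.70 ÷ 1.3093 (buy HKD at ask) = HKD 37,636,252.73
HKD 37,636,252.73 × 0.17224 (sell HKD at bid) = SGD 6,482,468.17

Net profit: SGD 145,468.17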